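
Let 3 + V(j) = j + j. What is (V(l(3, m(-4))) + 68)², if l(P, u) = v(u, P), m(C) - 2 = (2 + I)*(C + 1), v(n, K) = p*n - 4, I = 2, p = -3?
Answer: 13689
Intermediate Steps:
v(n, K) = -4 - 3*n (v(n, K) = -3*n - 4 = -4 - 3*n)
m(C) = 6 + 4*C (m(C) = 2 + (2 + 2)*(C + 1) = 2 + 4*(1 + C) = 2 + (4 + 4*C) = 6 + 4*C)
l(P, u) = -4 - 3*u
V(j) = -3 + 2*j (V(j) = -3 + (j + j) = -3 + 2*j)
(V(l(3, m(-4))) + 68)² = ((-3 + 2*(-4 - 3*(6 + 4*(-4)))) + 68)² = ((-3 + 2*(-4 - 3*(6 - 16))) + 68)² = ((-3 + 2*(-4 - 3*(-10))) + 68)² = ((-3 + 2*(-4 + 30)) + 68)² = ((-3 + 2*26) + 68)² = ((-3 + 52) + 68)² = (49 + 68)² = 117² = 13689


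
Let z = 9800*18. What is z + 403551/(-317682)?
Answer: 6226522361/35298 ≈ 1.7640e+5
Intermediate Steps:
z = 176400
z + 403551/(-317682) = 176400 + 403551/(-317682) = 176400 + 403551*(-1/317682) = 176400 - 44839/35298 = 6226522361/35298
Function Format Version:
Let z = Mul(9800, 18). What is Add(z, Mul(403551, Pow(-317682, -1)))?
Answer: Rational(6226522361, 35298) ≈ 1.7640e+5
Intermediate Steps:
z = 176400
Add(z, Mul(403551, Pow(-317682, -1))) = Add(176400, Mul(403551, Pow(-317682, -1))) = Add(176400, Mul(403551, Rational(-1, 317682))) = Add(176400, Rational(-44839, 35298)) = Rational(6226522361, 35298)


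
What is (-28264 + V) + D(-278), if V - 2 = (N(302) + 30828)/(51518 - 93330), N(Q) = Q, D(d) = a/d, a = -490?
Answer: -82124548273/2905934 ≈ -28261.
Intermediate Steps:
D(d) = -490/d
V = 26247/20906 (V = 2 + (302 + 30828)/(51518 - 93330) = 2 + 31130/(-41812) = 2 + 31130*(-1/41812) = 2 - 15565/20906 = 26247/20906 ≈ 1.2555)
(-28264 + V) + D(-278) = (-28264 + 26247/20906) - 490/(-278) = -590860937/20906 - 490*(-1/278) = -590860937/20906 + 245/139 = -82124548273/2905934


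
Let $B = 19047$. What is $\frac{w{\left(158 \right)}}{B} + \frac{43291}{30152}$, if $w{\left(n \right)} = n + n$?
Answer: $\frac{834091709}{574305144} \approx 1.4523$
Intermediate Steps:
$w{\left(n \right)} = 2 n$
$\frac{w{\left(158 \right)}}{B} + \frac{43291}{30152} = \frac{2 \cdot 158}{19047} + \frac{43291}{30152} = 316 \cdot \frac{1}{19047} + 43291 \cdot \frac{1}{30152} = \frac{316}{19047} + \frac{43291}{30152} = \frac{834091709}{574305144}$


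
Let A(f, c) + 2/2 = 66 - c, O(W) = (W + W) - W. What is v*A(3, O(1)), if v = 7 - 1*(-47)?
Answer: 3456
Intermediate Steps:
O(W) = W (O(W) = 2*W - W = W)
A(f, c) = 65 - c (A(f, c) = -1 + (66 - c) = 65 - c)
v = 54 (v = 7 + 47 = 54)
v*A(3, O(1)) = 54*(65 - 1*1) = 54*(65 - 1) = 54*64 = 3456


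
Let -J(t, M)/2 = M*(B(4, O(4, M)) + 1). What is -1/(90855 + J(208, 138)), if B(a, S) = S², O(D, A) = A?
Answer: 1/5165565 ≈ 1.9359e-7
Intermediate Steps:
J(t, M) = -2*M*(1 + M²) (J(t, M) = -2*M*(M² + 1) = -2*M*(1 + M²))
-1/(90855 + J(208, 138)) = -1/(90855 - 2*138*(1 + 138²)) = -1/(90855 - 2*138*(1 + 19044)) = -1/(90855 - 2*138*19045) = -1/(90855 - 5256420) = -1/(-5165565) = -1*(-1/5165565) = 1/5165565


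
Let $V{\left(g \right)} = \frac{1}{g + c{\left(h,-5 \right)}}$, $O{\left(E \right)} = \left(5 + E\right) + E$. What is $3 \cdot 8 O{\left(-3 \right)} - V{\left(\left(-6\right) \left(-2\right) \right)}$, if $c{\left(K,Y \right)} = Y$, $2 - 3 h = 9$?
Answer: $- \frac{169}{7} \approx -24.143$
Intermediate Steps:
$h = - \frac{7}{3}$ ($h = \frac{2}{3} - 3 = - \frac{7}{3} \approx -2.3333$)
$O{\left(E \right)} = 5 + 2 E$
$V{\left(g \right)} = \frac{1}{-5 + g}$ ($V{\left(g \right)} = \frac{1}{g - 5} = \frac{1}{-5 + g}$)
$3 \cdot 8 O{\left(-3 \right)} - V{\left(\left(-6\right) \left(-2\right) \right)} = 3 \cdot 8 \left(5 + 2 \left(-3\right)\right) - \frac{1}{-5 - -12} = 24 \left(5 - 6\right) - \frac{1}{-5 + 12} = 24 \left(-1\right) - \frac{1}{7} = -24 - \frac{1}{7} = - \frac{169}{7}$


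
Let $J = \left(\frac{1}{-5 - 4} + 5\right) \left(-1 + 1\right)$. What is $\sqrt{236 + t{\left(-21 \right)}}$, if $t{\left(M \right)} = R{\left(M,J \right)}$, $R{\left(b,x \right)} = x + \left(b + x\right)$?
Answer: $\sqrt{215} \approx 14.663$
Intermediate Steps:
$J = 0$ ($J = \left(\frac{1}{-9} + 5\right) 0 = \left(- \frac{1}{9} + 5\right) 0 = \frac{44}{9} \cdot 0 = 0$)
$R{\left(b,x \right)} = b + 2 x$
$t{\left(M \right)} = M$ ($t{\left(M \right)} = M + 2 \cdot 0 = M + 0 = M$)
$\sqrt{236 + t{\left(-21 \right)}} = \sqrt{236 - 21} = \sqrt{215}$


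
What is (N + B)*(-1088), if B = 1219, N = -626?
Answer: -645184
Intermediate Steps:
(N + B)*(-1088) = (-626 + 1219)*(-1088) = 593*(-1088) = -645184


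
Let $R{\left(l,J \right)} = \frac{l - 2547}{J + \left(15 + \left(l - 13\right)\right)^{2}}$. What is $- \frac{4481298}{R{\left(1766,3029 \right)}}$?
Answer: $\frac{14021322691194}{781} \approx 1.7953 \cdot 10^{10}$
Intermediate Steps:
$R{\left(l,J \right)} = \frac{-2547 + l}{J + \left(2 + l\right)^{2}}$ ($R{\left(l,J \right)} = \frac{-2547 + l}{J + \left(15 + \left(-13 + l\right)\right)^{2}} = \frac{-2547 + l}{J + \left(2 + l\right)^{2}}$)
$- \frac{4481298}{R{\left(1766,3029 \right)}} = - \frac{4481298}{\frac{1}{3029 + \left(2 + 1766\right)^{2}} \left(-2547 + 1766\right)} = - \frac{4481298}{\frac{1}{3029 + 1768^{2}} \left(-781\right)} = - \frac{4481298}{\frac{1}{3029 + 3125824} \left(-781\right)} = - \frac{4481298}{\frac{1}{3128853} \left(-781\right)} = - \frac{4481298}{- \frac{781}{3128853}} = \left(-4481298\right) \left(- \frac{3128853}{781}\right) = \frac{14021322691194}{781}$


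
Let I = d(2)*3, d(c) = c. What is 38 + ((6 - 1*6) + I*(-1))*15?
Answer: -52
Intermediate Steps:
I = 6 (I = 2*3 = 6)
38 + ((6 - 1*6) + I*(-1))*15 = 38 + ((6 - 1*6) + 6*(-1))*15 = 38 + ((6 - 6) - 6)*15 = 38 + (0 - 6)*15 = 38 - 6*15 = 38 - 90 = -52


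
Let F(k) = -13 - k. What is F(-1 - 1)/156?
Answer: -11/156 ≈ -0.070513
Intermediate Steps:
F(-1 - 1)/156 = (-13 - (-1 - 1))/156 = (-13 - 1*(-2))*(1/156) = (-13 + 2)*(1/156) = -11*1/156 = -11/156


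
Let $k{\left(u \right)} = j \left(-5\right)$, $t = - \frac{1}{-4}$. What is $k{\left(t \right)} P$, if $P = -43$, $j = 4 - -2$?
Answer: $1290$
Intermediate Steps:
$j = 6$ ($j = 4 + 2 = 6$)
$t = \frac{1}{4}$ ($t = \left(-1\right) \left(- \frac{1}{4}\right) = \frac{1}{4} \approx 0.25$)
$k{\left(u \right)} = -30$ ($k{\left(u \right)} = 6 \left(-5\right) = -30$)
$k{\left(t \right)} P = \left(-30\right) \left(-43\right) = 1290$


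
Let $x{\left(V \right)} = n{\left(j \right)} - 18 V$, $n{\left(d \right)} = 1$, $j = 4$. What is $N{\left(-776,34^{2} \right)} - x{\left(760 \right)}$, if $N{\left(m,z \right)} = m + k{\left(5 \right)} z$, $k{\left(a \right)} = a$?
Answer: $18683$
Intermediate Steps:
$x{\left(V \right)} = 1 - 18 V$
$N{\left(m,z \right)} = m + 5 z$
$N{\left(-776,34^{2} \right)} - x{\left(760 \right)} = \left(-776 + 5 \cdot 34^{2}\right) - \left(1 - 13680\right) = \left(-776 + 5 \cdot 1156\right) - \left(1 - 13680\right) = \left(-776 + 5780\right) - -13679 = 5004 + 13679 = 18683$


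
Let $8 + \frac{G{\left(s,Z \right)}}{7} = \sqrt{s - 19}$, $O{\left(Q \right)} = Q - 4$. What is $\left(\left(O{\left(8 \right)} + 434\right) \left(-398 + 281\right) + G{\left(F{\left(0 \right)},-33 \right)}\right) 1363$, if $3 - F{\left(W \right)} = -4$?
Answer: $-69924626 + 19082 i \sqrt{3} \approx -6.9925 \cdot 10^{7} + 33051.0 i$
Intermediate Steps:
$O{\left(Q \right)} = -4 + Q$
$F{\left(W \right)} = 7$ ($F{\left(W \right)} = 3 - -4 = 3 + 4 = 7$)
$G{\left(s,Z \right)} = -56 + 7 \sqrt{-19 + s}$ ($G{\left(s,Z \right)} = -56 + 7 \sqrt{s - 19} = -56 + 7 \sqrt{-19 + s}$)
$\left(\left(O{\left(8 \right)} + 434\right) \left(-398 + 281\right) + G{\left(F{\left(0 \right)},-33 \right)}\right) 1363 = \left(\left(\left(-4 + 8\right) + 434\right) \left(-398 + 281\right) - \left(56 - 7 \sqrt{-19 + 7}\right)\right) 1363 = \left(\left(4 + 434\right) \left(-117\right) - \left(56 - 7 \sqrt{-12}\right)\right) 1363 = \left(438 \left(-117\right) - \left(56 - 7 \cdot 2 i \sqrt{3}\right)\right) 1363 = \left(-51246 - \left(56 - 14 i \sqrt{3}\right)\right) 1363 = \left(-51302 + 14 i \sqrt{3}\right) 1363 = -69924626 + 19082 i \sqrt{3}$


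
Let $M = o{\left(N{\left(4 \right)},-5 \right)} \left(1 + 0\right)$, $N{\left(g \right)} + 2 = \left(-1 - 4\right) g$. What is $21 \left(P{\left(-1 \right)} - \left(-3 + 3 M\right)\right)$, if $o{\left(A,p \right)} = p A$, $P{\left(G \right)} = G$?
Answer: $-6888$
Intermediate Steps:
$N{\left(g \right)} = -2 - 5 g$ ($N{\left(g \right)} = -2 + \left(-1 - 4\right) g = -2 - 5 g$)
$o{\left(A,p \right)} = A p$
$M = 110$ ($M = \left(-2 - 20\right) \left(-5\right) \left(1 + 0\right) = \left(-2 - 20\right) \left(-5\right) 1 = \left(-22\right) \left(-5\right) 1 = 110 \cdot 1 = 110$)
$21 \left(P{\left(-1 \right)} - \left(-3 + 3 M\right)\right) = 21 \left(-1 + \left(3 - 330\right)\right) = 21 \left(-1 - 327\right) = 21 \left(-328\right) = -6888$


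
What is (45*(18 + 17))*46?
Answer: 72450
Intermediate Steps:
(45*(18 + 17))*46 = (45*35)*46 = 1575*46 = 72450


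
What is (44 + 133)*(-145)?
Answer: -25665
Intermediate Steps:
(44 + 133)*(-145) = 177*(-145) = -25665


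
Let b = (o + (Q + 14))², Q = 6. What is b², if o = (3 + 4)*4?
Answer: 5308416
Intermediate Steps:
o = 28 (o = 7*4 = 28)
b = 2304 (b = (28 + (6 + 14))² = (28 + 20)² = 48² = 2304)
b² = 2304² = 5308416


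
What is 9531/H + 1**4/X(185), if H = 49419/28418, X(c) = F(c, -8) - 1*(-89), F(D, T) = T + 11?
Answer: 2768714395/505172 ≈ 5480.7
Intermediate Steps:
F(D, T) = 11 + T
X(c) = 92 (X(c) = (11 - 8) - 1*(-89) = 3 + 89 = 92)
H = 49419/28418 (H = 49419*(1/28418) = 49419/28418 ≈ 1.7390)
9531/H + 1**4/X(185) = 9531/(49419/28418) + 1**4/92 = 9531*(28418/49419) + 1*(1/92) = 30094662/5491 + 1/92 = 2768714395/505172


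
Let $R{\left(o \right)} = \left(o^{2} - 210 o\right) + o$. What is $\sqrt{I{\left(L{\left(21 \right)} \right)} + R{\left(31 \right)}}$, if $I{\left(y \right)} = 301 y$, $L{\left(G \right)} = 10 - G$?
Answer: $9 i \sqrt{109} \approx 93.963 i$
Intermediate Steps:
$R{\left(o \right)} = o^{2} - 209 o$
$\sqrt{I{\left(L{\left(21 \right)} \right)} + R{\left(31 \right)}} = \sqrt{301 \left(10 - 21\right) + 31 \left(-209 + 31\right)} = \sqrt{301 \left(10 - 21\right) + 31 \left(-178\right)} = \sqrt{301 \left(-11\right) - 5518} = \sqrt{-3311 - 5518} = \sqrt{-8829} = 9 i \sqrt{109}$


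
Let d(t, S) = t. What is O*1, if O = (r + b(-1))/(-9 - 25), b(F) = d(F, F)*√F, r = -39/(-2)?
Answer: -39/68 + I/34 ≈ -0.57353 + 0.029412*I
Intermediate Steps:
r = 39/2 (r = -39*(-½) = 39/2 ≈ 19.500)
b(F) = F^(3/2) (b(F) = F*√F = F^(3/2))
O = -39/68 + I/34 (O = (39/2 + (-1)^(3/2))/(-9 - 25) = (39/2 - I)/(-34) = (39/2 - I)*(-1/34) = -39/68 + I/34 ≈ -0.57353 + 0.029412*I)
O*1 = (-39/68 + I/34)*1 = -39/68 + I/34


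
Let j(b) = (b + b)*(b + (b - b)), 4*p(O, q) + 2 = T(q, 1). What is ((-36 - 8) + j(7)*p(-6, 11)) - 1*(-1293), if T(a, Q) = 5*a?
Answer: 5095/2 ≈ 2547.5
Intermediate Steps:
p(O, q) = -½ + 5*q/4 (p(O, q) = -½ + (5*q)/4 = -½ + 5*q/4)
j(b) = 2*b² (j(b) = (2*b)*(b + 0) = (2*b)*b = 2*b²)
((-36 - 8) + j(7)*p(-6, 11)) - 1*(-1293) = ((-36 - 8) + (2*7²)*(-½ + (5/4)*11)) - 1*(-1293) = (-44 + (2*49)*(-½ + 55/4)) + 1293 = (-44 + 98*(53/4)) + 1293 = (-44 + 2597/2) + 1293 = 2509/2 + 1293 = 5095/2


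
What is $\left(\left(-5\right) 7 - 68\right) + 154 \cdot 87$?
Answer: $13295$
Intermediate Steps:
$\left(\left(-5\right) 7 - 68\right) + 154 \cdot 87 = \left(-35 - 68\right) + 13398 = -103 + 13398 = 13295$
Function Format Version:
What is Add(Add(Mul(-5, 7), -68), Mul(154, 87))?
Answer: 13295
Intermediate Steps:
Add(Add(Mul(-5, 7), -68), Mul(154, 87)) = Add(Add(-35, -68), 13398) = Add(-103, 13398) = 13295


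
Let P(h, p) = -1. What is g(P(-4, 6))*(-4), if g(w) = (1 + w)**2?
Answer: 0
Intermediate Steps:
g(P(-4, 6))*(-4) = (1 - 1)**2*(-4) = 0**2*(-4) = 0*(-4) = 0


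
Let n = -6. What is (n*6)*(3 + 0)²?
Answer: -324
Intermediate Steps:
(n*6)*(3 + 0)² = (-6*6)*(3 + 0)² = -36*3² = -36*9 = -324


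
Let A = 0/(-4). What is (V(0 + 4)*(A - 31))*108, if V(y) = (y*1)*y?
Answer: -53568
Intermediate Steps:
A = 0 (A = 0*(-1/4) = 0)
V(y) = y**2 (V(y) = y*y = y**2)
(V(0 + 4)*(A - 31))*108 = ((0 + 4)**2*(0 - 31))*108 = (4**2*(-31))*108 = (16*(-31))*108 = -496*108 = -53568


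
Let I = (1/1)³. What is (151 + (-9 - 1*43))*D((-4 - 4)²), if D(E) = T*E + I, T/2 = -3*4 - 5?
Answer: -215325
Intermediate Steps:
I = 1 (I = 1³ = 1)
T = -34 (T = 2*(-3*4 - 5) = 2*(-12 - 5) = 2*(-17) = -34)
D(E) = 1 - 34*E (D(E) = -34*E + 1 = 1 - 34*E)
(151 + (-9 - 1*43))*D((-4 - 4)²) = (151 + (-9 - 1*43))*(1 - 34*(-4 - 4)²) = (151 + (-9 - 43))*(1 - 34*(-8)²) = (151 - 52)*(1 - 34*64) = 99*(1 - 2176) = 99*(-2175) = -215325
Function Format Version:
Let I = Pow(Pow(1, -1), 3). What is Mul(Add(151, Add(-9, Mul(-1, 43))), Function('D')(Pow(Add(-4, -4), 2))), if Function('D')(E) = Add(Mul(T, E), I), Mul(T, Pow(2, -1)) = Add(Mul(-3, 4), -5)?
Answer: -215325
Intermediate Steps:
I = 1 (I = Pow(1, 3) = 1)
T = -34 (T = Mul(2, Add(Mul(-3, 4), -5)) = Mul(2, Add(-12, -5)) = Mul(2, -17) = -34)
Function('D')(E) = Add(1, Mul(-34, E)) (Function('D')(E) = Add(Mul(-34, E), 1) = Add(1, Mul(-34, E)))
Mul(Add(151, Add(-9, Mul(-1, 43))), Function('D')(Pow(Add(-4, -4), 2))) = Mul(Add(151, Add(-9, Mul(-1, 43))), Add(1, Mul(-34, Pow(Add(-4, -4), 2)))) = Mul(Add(151, Add(-9, -43)), Add(1, Mul(-34, Pow(-8, 2)))) = Mul(Add(151, -52), Add(1, Mul(-34, 64))) = Mul(99, Add(1, -2176)) = Mul(99, -2175) = -215325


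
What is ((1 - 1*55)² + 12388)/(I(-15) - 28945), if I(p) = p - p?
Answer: -15304/28945 ≈ -0.52873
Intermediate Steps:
I(p) = 0
((1 - 1*55)² + 12388)/(I(-15) - 28945) = ((1 - 1*55)² + 12388)/(0 - 28945) = ((1 - 55)² + 12388)/(-28945) = ((-54)² + 12388)*(-1/28945) = (2916 + 12388)*(-1/28945) = 15304*(-1/28945) = -15304/28945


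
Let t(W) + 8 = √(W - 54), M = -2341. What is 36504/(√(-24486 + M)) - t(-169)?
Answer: 8 - I*√223 - 36504*I*√26827/26827 ≈ 8.0 - 237.8*I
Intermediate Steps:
t(W) = -8 + √(-54 + W) (t(W) = -8 + √(W - 54) = -8 + √(-54 + W))
36504/(√(-24486 + M)) - t(-169) = 36504/(√(-24486 - 2341)) - (-8 + √(-54 - 169)) = 36504/(√(-26827)) - (-8 + √(-223)) = 36504/((I*√26827)) - (-8 + I*√223) = 36504*(-I*√26827/26827) + (8 - I*√223) = -36504*I*√26827/26827 + (8 - I*√223) = 8 - I*√223 - 36504*I*√26827/26827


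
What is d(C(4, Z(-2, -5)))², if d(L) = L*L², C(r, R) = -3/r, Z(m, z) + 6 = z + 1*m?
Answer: 729/4096 ≈ 0.17798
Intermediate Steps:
Z(m, z) = -6 + m + z (Z(m, z) = -6 + (z + 1*m) = -6 + (z + m) = -6 + (m + z) = -6 + m + z)
d(L) = L³
d(C(4, Z(-2, -5)))² = ((-3/4)³)² = ((-3*¼)³)² = ((-¾)³)² = (-27/64)² = 729/4096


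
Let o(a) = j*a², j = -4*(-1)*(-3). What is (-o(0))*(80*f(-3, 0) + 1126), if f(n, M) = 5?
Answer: 0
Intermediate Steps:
j = -12 (j = 4*(-3) = -12)
o(a) = -12*a²
(-o(0))*(80*f(-3, 0) + 1126) = (-(-12)*0²)*(80*5 + 1126) = (-(-12)*0)*(400 + 1126) = -1*0*1526 = 0*1526 = 0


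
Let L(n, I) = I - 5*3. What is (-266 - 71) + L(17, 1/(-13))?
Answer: -4577/13 ≈ -352.08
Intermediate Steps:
L(n, I) = -15 + I (L(n, I) = I - 15 = -15 + I)
(-266 - 71) + L(17, 1/(-13)) = (-266 - 71) + (-15 + 1/(-13)) = -337 + (-15 - 1/13) = -337 - 196/13 = -4577/13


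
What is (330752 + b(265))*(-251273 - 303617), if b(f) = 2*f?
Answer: -183825068980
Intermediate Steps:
(330752 + b(265))*(-251273 - 303617) = (330752 + 2*265)*(-251273 - 303617) = (330752 + 530)*(-554890) = 331282*(-554890) = -183825068980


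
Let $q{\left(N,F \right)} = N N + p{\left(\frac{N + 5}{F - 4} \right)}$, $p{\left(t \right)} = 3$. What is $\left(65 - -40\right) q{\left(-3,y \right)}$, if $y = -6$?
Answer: $1260$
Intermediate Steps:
$q{\left(N,F \right)} = 3 + N^{2}$ ($q{\left(N,F \right)} = N N + 3 = N^{2} + 3 = 3 + N^{2}$)
$\left(65 - -40\right) q{\left(-3,y \right)} = \left(65 - -40\right) \left(3 + \left(-3\right)^{2}\right) = \left(65 + 40\right) \left(3 + 9\right) = 105 \cdot 12 = 1260$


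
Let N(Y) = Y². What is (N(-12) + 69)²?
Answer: 45369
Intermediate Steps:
(N(-12) + 69)² = ((-12)² + 69)² = (144 + 69)² = 213² = 45369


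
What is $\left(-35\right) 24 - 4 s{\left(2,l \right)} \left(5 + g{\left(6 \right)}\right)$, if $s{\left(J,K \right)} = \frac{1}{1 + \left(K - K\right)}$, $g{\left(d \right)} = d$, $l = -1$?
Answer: $36960$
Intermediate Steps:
$s{\left(J,K \right)} = 1$ ($s{\left(J,K \right)} = \frac{1}{1 + 0} = 1^{-1} = 1$)
$\left(-35\right) 24 - 4 s{\left(2,l \right)} \left(5 + g{\left(6 \right)}\right) = \left(-35\right) 24 \left(-4\right) 1 \left(5 + 6\right) = - 840 \left(\left(-4\right) 11\right) = \left(-840\right) \left(-44\right) = 36960$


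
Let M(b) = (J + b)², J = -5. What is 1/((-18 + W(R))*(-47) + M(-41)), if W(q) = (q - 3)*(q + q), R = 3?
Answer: 1/2962 ≈ 0.00033761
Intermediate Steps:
W(q) = 2*q*(-3 + q) (W(q) = (-3 + q)*(2*q) = 2*q*(-3 + q))
M(b) = (-5 + b)²
1/((-18 + W(R))*(-47) + M(-41)) = 1/((-18 + 2*3*(-3 + 3))*(-47) + (-5 - 41)²) = 1/((-18 + 2*3*0)*(-47) + (-46)²) = 1/((-18 + 0)*(-47) + 2116) = 1/(-18*(-47) + 2116) = 1/(846 + 2116) = 1/2962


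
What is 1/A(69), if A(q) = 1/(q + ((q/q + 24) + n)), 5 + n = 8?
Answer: 97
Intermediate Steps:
n = 3 (n = -5 + 8 = 3)
A(q) = 1/(28 + q) (A(q) = 1/(q + ((q/q + 24) + 3)) = 1/(q + ((1 + 24) + 3)) = 1/(q + (25 + 3)) = 1/(q + 28) = 1/(28 + q))
1/A(69) = 1/(1/(28 + 69)) = 1/(1/97) = 97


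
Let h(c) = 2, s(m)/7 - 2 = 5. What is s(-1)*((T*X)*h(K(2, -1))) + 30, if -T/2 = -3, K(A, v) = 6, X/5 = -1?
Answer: -2910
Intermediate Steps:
X = -5 (X = 5*(-1) = -5)
s(m) = 49 (s(m) = 14 + 7*5 = 14 + 35 = 49)
T = 6 (T = -2*(-3) = 6)
s(-1)*((T*X)*h(K(2, -1))) + 30 = 49*((6*(-5))*2) + 30 = 49*(-30*2) + 30 = 49*(-60) + 30 = -2940 + 30 = -2910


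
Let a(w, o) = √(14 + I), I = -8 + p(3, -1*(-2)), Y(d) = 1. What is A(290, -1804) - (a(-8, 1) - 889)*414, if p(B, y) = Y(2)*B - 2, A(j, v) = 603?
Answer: 368649 - 414*√7 ≈ 3.6755e+5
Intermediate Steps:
p(B, y) = -2 + B (p(B, y) = 1*B - 2 = B - 2 = -2 + B)
I = -7 (I = -8 + (-2 + 3) = -8 + 1 = -7)
a(w, o) = √7 (a(w, o) = √(14 - 7) = √7)
A(290, -1804) - (a(-8, 1) - 889)*414 = 603 - (√7 - 889)*414 = 603 - (-889 + √7)*414 = 603 - (-368046 + 414*√7) = 603 + (368046 - 414*√7) = 368649 - 414*√7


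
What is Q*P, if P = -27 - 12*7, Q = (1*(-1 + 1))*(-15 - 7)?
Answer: 0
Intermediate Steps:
Q = 0 (Q = (1*0)*(-22) = 0*(-22) = 0)
P = -111 (P = -27 - 84 = -111)
Q*P = 0*(-111) = 0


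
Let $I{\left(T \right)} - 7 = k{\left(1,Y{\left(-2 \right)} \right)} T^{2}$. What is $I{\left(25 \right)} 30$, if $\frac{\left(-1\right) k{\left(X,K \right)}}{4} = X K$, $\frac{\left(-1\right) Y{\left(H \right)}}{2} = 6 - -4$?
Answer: $1500210$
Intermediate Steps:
$Y{\left(H \right)} = -20$ ($Y{\left(H \right)} = - 2 \left(6 - -4\right) = - 2 \left(6 + 4\right) = \left(-2\right) 10 = -20$)
$k{\left(X,K \right)} = - 4 K X$ ($k{\left(X,K \right)} = - 4 X K = - 4 K X$)
$I{\left(T \right)} = 7 + 80 T^{2}$ ($I{\left(T \right)} = 7 + \left(-4\right) \left(-20\right) 1 T^{2} = 7 + 80 T^{2}$)
$I{\left(25 \right)} 30 = \left(7 + 80 \cdot 25^{2}\right) 30 = \left(7 + 80 \cdot 625\right) 30 = \left(7 + 50000\right) 30 = 50007 \cdot 30 = 1500210$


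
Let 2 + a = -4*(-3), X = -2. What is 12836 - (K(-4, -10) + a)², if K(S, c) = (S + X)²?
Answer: 10720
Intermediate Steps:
K(S, c) = (-2 + S)² (K(S, c) = (S - 2)² = (-2 + S)²)
a = 10 (a = -2 - 4*(-3) = -2 + 12 = 10)
12836 - (K(-4, -10) + a)² = 12836 - ((-2 - 4)² + 10)² = 12836 - ((-6)² + 10)² = 12836 - (36 + 10)² = 12836 - 1*46² = 12836 - 1*2116 = 12836 - 2116 = 10720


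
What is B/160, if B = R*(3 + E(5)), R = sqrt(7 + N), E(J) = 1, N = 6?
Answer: sqrt(13)/40 ≈ 0.090139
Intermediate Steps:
R = sqrt(13) (R = sqrt(7 + 6) = sqrt(13) ≈ 3.6056)
B = 4*sqrt(13) (B = sqrt(13)*(3 + 1) = sqrt(13)*4 = 4*sqrt(13) ≈ 14.422)
B/160 = (4*sqrt(13))/160 = (4*sqrt(13))*(1/160) = sqrt(13)/40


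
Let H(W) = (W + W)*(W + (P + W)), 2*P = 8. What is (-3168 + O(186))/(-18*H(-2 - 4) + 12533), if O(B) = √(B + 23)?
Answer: -3168/10805 + √209/10805 ≈ -0.29186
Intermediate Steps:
P = 4 (P = (½)*8 = 4)
H(W) = 2*W*(4 + 2*W) (H(W) = (W + W)*(W + (4 + W)) = (2*W)*(4 + 2*W) = 2*W*(4 + 2*W))
O(B) = √(23 + B)
(-3168 + O(186))/(-18*H(-2 - 4) + 12533) = (-3168 + √(23 + 186))/(-72*(-2 - 4)*(2 + (-2 - 4)) + 12533) = (-3168 + √209)/(-72*(-6)*(2 - 6) + 12533) = (-3168 + √209)/(-72*(-6)*(-4) + 12533) = (-3168 + √209)/(-18*96 + 12533) = (-3168 + √209)/(-1728 + 12533) = (-3168 + √209)/10805 = (-3168 + √209)*(1/10805) = -3168/10805 + √209/10805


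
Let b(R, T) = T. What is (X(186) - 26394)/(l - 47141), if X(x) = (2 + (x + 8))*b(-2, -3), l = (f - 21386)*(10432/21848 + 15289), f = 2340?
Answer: 73687842/795405194969 ≈ 9.2642e-5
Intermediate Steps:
l = -795276452898/2731 (l = (2340 - 21386)*(10432/21848 + 15289) = -19046*(10432*(1/21848) + 15289) = -19046*(1304/2731 + 15289) = -19046*41755563/2731 = -795276452898/2731 ≈ -2.9120e+8)
X(x) = -30 - 3*x (X(x) = (2 + (x + 8))*(-3) = (2 + (8 + x))*(-3) = (10 + x)*(-3) = -30 - 3*x)
(X(186) - 26394)/(l - 47141) = ((-30 - 3*186) - 26394)/(-795276452898/2731 - 47141) = ((-30 - 558) - 26394)/(-795405194969/2731) = (-588 - 26394)*(-2731/795405194969) = -26982*(-2731/795405194969) = 73687842/795405194969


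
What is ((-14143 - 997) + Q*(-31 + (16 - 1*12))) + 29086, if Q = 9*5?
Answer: 12731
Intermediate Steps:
Q = 45
((-14143 - 997) + Q*(-31 + (16 - 1*12))) + 29086 = ((-14143 - 997) + 45*(-31 + (16 - 1*12))) + 29086 = (-15140 + 45*(-31 + (16 - 12))) + 29086 = (-15140 + 45*(-31 + 4)) + 29086 = (-15140 + 45*(-27)) + 29086 = (-15140 - 1215) + 29086 = -16355 + 29086 = 12731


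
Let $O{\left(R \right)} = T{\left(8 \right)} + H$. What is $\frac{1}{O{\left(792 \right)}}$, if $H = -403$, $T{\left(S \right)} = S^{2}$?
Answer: $- \frac{1}{339} \approx -0.0029499$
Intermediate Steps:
$O{\left(R \right)} = -339$ ($O{\left(R \right)} = 8^{2} - 403 = 64 - 403 = -339$)
$\frac{1}{O{\left(792 \right)}} = \frac{1}{-339} = - \frac{1}{339}$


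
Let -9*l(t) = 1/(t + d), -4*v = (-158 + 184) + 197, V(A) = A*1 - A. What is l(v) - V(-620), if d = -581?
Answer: 4/22923 ≈ 0.00017450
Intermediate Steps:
V(A) = 0 (V(A) = A - A = 0)
v = -223/4 (v = -((-158 + 184) + 197)/4 = -(26 + 197)/4 = -1/4*223 = -223/4 ≈ -55.750)
l(t) = -1/(9*(-581 + t)) (l(t) = -1/(9*(t - 581)) = -1/(9*(-581 + t)))
l(v) - V(-620) = -1/(-5229 + 9*(-223/4)) - 1*0 = -1/(-5229 - 2007/4) + 0 = -1/(-22923/4) + 0 = -1*(-4/22923) + 0 = 4/22923 + 0 = 4/22923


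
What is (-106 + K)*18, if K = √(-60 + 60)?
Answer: -1908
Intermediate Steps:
K = 0 (K = √0 = 0)
(-106 + K)*18 = (-106 + 0)*18 = -106*18 = -1908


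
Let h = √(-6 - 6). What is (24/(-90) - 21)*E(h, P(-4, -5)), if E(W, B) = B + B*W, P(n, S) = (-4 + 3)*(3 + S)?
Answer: -638/15 - 1276*I*√3/15 ≈ -42.533 - 147.34*I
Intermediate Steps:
h = 2*I*√3 (h = √(-12) = 2*I*√3 ≈ 3.4641*I)
P(n, S) = -3 - S (P(n, S) = -(3 + S) = -3 - S)
(24/(-90) - 21)*E(h, P(-4, -5)) = (24/(-90) - 21)*((-3 - 1*(-5))*(1 + 2*I*√3)) = (24*(-1/90) - 21)*((-3 + 5)*(1 + 2*I*√3)) = (-4/15 - 21)*(2*(1 + 2*I*√3)) = -319*(2 + 4*I*√3)/15 = -638/15 - 1276*I*√3/15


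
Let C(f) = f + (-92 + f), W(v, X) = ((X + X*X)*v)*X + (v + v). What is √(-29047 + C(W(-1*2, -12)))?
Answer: I*√22811 ≈ 151.03*I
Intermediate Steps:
W(v, X) = 2*v + X*v*(X + X²) (W(v, X) = ((X + X²)*v)*X + 2*v = (v*(X + X²))*X + 2*v = X*v*(X + X²) + 2*v = 2*v + X*v*(X + X²))
C(f) = -92 + 2*f
√(-29047 + C(W(-1*2, -12))) = √(-29047 + (-92 + 2*((-1*2)*(2 + (-12)² + (-12)³)))) = √(-29047 + (-92 + 2*(-2*(2 + 144 - 1728)))) = √(-29047 + (-92 + 2*(-2*(-1582)))) = √(-29047 + (-92 + 2*3164)) = √(-29047 + (-92 + 6328)) = √(-29047 + 6236) = √(-22811) = I*√22811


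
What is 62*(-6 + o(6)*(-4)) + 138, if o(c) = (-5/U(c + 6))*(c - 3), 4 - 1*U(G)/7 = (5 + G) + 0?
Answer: -25014/91 ≈ -274.88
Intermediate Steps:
U(G) = -7 - 7*G (U(G) = 28 - 7*((5 + G) + 0) = 28 - 7*(5 + G) = 28 + (-35 - 7*G) = -7 - 7*G)
o(c) = -5*(-3 + c)/(-49 - 7*c) (o(c) = (-5/(-7 - 7*(c + 6)))*(c - 3) = (-5/(-7 - 7*(6 + c)))*(-3 + c) = (-5/(-7 + (-42 - 7*c)))*(-3 + c) = (-5/(-49 - 7*c))*(-3 + c) = -5*(-3 + c)/(-49 - 7*c))
62*(-6 + o(6)*(-4)) + 138 = 62*(-6 + (5*(-3 + 6)/(7*(7 + 6)))*(-4)) + 138 = 62*(-6 + ((5/7)*3/13)*(-4)) + 138 = 62*(-6 + ((5/7)*(1/13)*3)*(-4)) + 138 = 62*(-6 + (15/91)*(-4)) + 138 = 62*(-6 - 60/91) + 138 = 62*(-606/91) + 138 = -37572/91 + 138 = -25014/91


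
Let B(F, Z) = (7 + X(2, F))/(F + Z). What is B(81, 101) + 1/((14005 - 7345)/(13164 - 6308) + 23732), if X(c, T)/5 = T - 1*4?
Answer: 6739734/3129101 ≈ 2.1539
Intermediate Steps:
X(c, T) = -20 + 5*T (X(c, T) = 5*(T - 1*4) = 5*(T - 4) = 5*(-4 + T) = -20 + 5*T)
B(F, Z) = (-13 + 5*F)/(F + Z) (B(F, Z) = (7 + (-20 + 5*F))/(F + Z) = (-13 + 5*F)/(F + Z))
B(81, 101) + 1/((14005 - 7345)/(13164 - 6308) + 23732) = (-13 + 5*81)/(81 + 101) + 1/((14005 - 7345)/(13164 - 6308) + 23732) = (-13 + 405)/182 + 1/(6660/6856 + 23732) = (1/182)*392 + 1/(6660*(1/6856) + 23732) = 28/13 + 1/(1665/1714 + 23732) = 28/13 + 1/(40678313/1714) = 28/13 + 1714/40678313 = 6739734/3129101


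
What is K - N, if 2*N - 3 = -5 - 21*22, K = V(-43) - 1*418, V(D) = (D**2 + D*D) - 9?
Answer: 3503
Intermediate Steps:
V(D) = -9 + 2*D**2 (V(D) = (D**2 + D**2) - 9 = 2*D**2 - 9 = -9 + 2*D**2)
K = 3271 (K = (-9 + 2*(-43)**2) - 1*418 = (-9 + 2*1849) - 418 = (-9 + 3698) - 418 = 3689 - 418 = 3271)
N = -232 (N = 3/2 + (-5 - 21*22)/2 = 3/2 + (-5 - 462)/2 = 3/2 + (1/2)*(-467) = 3/2 - 467/2 = -232)
K - N = 3271 - 1*(-232) = 3271 + 232 = 3503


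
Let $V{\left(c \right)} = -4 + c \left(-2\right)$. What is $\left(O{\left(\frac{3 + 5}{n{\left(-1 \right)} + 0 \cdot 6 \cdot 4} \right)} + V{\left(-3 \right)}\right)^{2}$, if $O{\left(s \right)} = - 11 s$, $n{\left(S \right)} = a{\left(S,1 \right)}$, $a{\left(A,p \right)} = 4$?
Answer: $400$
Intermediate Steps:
$n{\left(S \right)} = 4$
$V{\left(c \right)} = -4 - 2 c$
$\left(O{\left(\frac{3 + 5}{n{\left(-1 \right)} + 0 \cdot 6 \cdot 4} \right)} + V{\left(-3 \right)}\right)^{2} = \left(- 11 \frac{3 + 5}{4 + 0 \cdot 6 \cdot 4} - -2\right)^{2} = \left(- 11 \frac{8}{4 + 0 \cdot 4} + \left(-4 + 6\right)\right)^{2} = \left(- 11 \frac{8}{4 + 0} + 2\right)^{2} = \left(- 11 \cdot \frac{8}{4} + 2\right)^{2} = \left(- 11 \cdot 8 \cdot \frac{1}{4} + 2\right)^{2} = \left(\left(-11\right) 2 + 2\right)^{2} = \left(-22 + 2\right)^{2} = \left(-20\right)^{2} = 400$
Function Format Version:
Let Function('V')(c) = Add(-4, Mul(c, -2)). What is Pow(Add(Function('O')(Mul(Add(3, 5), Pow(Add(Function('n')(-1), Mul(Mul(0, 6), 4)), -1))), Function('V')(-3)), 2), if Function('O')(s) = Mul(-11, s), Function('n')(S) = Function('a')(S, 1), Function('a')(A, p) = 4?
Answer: 400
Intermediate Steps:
Function('n')(S) = 4
Function('V')(c) = Add(-4, Mul(-2, c))
Pow(Add(Function('O')(Mul(Add(3, 5), Pow(Add(Function('n')(-1), Mul(Mul(0, 6), 4)), -1))), Function('V')(-3)), 2) = Pow(Add(Mul(-11, Mul(Add(3, 5), Pow(Add(4, Mul(Mul(0, 6), 4)), -1))), Add(-4, Mul(-2, -3))), 2) = Pow(Add(Mul(-11, Mul(8, Pow(Add(4, Mul(0, 4)), -1))), Add(-4, 6)), 2) = Pow(Add(Mul(-11, Mul(8, Pow(Add(4, 0), -1))), 2), 2) = Pow(Add(Mul(-11, Mul(8, Pow(4, -1))), 2), 2) = Pow(Add(Mul(-11, Mul(8, Rational(1, 4))), 2), 2) = Pow(Add(Mul(-11, 2), 2), 2) = Pow(Add(-22, 2), 2) = Pow(-20, 2) = 400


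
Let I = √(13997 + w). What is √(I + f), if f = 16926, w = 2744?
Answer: √(16926 + √16741) ≈ 130.60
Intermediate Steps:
I = √16741 (I = √(13997 + 2744) = √16741 ≈ 129.39)
√(I + f) = √(√16741 + 16926) = √(16926 + √16741)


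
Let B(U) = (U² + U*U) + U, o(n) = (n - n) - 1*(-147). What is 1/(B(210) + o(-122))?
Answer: 1/88557 ≈ 1.1292e-5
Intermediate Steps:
o(n) = 147 (o(n) = 0 + 147 = 147)
B(U) = U + 2*U² (B(U) = (U² + U²) + U = 2*U² + U = U + 2*U²)
1/(B(210) + o(-122)) = 1/(210*(1 + 2*210) + 147) = 1/(210*(1 + 420) + 147) = 1/(210*421 + 147) = 1/(88410 + 147) = 1/88557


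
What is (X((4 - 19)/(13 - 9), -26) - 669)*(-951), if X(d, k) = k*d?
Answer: 1086993/2 ≈ 5.4350e+5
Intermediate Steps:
X(d, k) = d*k
(X((4 - 19)/(13 - 9), -26) - 669)*(-951) = (((4 - 19)/(13 - 9))*(-26) - 669)*(-951) = (-15/4*(-26) - 669)*(-951) = (195/2 - 669)*(-951) = -1143/2*(-951) = 1086993/2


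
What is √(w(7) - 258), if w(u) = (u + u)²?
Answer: I*√62 ≈ 7.874*I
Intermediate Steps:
w(u) = 4*u² (w(u) = (2*u)² = 4*u²)
√(w(7) - 258) = √(4*7² - 258) = √(4*49 - 258) = √(196 - 258) = √(-62) = I*√62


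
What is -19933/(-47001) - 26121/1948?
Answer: -1188883637/91557948 ≈ -12.985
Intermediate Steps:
-19933/(-47001) - 26121/1948 = -19933*(-1/47001) - 26121*1/1948 = 19933/47001 - 26121/1948 = -1188883637/91557948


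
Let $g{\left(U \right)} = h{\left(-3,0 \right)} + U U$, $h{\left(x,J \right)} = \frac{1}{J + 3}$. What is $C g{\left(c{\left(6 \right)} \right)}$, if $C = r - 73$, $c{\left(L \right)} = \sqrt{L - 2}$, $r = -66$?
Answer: $- \frac{1807}{3} \approx -602.33$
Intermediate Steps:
$h{\left(x,J \right)} = \frac{1}{3 + J}$
$c{\left(L \right)} = \sqrt{-2 + L}$
$C = -139$ ($C = -66 - 73 = -139$)
$g{\left(U \right)} = \frac{1}{3} + U^{2}$ ($g{\left(U \right)} = \frac{1}{3 + 0} + U U = \frac{1}{3} + U^{2}$)
$C g{\left(c{\left(6 \right)} \right)} = - 139 \left(\frac{1}{3} + \left(\sqrt{-2 + 6}\right)^{2}\right) = - 139 \left(\frac{1}{3} + \left(\sqrt{4}\right)^{2}\right) = - 139 \left(\frac{1}{3} + 2^{2}\right) = - 139 \left(\frac{1}{3} + 4\right) = \left(-139\right) \frac{13}{3} = - \frac{1807}{3}$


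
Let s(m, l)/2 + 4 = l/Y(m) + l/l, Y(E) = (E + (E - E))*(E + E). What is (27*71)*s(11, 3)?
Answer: -1385991/121 ≈ -11454.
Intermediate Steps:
Y(E) = 2*E**2 (Y(E) = (E + 0)*(2*E) = E*(2*E) = 2*E**2)
s(m, l) = -6 + l/m**2 (s(m, l) = -8 + 2*(l/((2*m**2)) + l/l) = -8 + 2*(l*(1/(2*m**2)) + 1) = -8 + 2*(l/(2*m**2) + 1) = -8 + 2*(1 + l/(2*m**2)) = -8 + (2 + l/m**2) = -6 + l/m**2)
(27*71)*s(11, 3) = (27*71)*(-6 + 3/11**2) = 1917*(-6 + 3*(1/121)) = 1917*(-6 + 3/121) = 1917*(-723/121) = -1385991/121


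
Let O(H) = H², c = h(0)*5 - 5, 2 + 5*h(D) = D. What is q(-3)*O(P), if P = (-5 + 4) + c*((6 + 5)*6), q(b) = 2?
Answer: 428738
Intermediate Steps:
h(D) = -⅖ + D/5
c = -7 (c = (-⅖ + (⅕)*0)*5 - 5 = (-⅖ + 0)*5 - 5 = -⅖*5 - 5 = -2 - 5 = -7)
P = -463 (P = (-5 + 4) - 7*(6 + 5)*6 = -1 - 77*6 = -1 - 7*66 = -1 - 462 = -463)
q(-3)*O(P) = 2*(-463)² = 2*214369 = 428738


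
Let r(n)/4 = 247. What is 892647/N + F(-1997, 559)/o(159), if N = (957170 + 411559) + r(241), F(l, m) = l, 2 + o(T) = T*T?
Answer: 19829898664/34625076043 ≈ 0.57270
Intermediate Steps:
r(n) = 988 (r(n) = 4*247 = 988)
o(T) = -2 + T**2 (o(T) = -2 + T*T = -2 + T**2)
N = 1369717 (N = (957170 + 411559) + 988 = 1368729 + 988 = 1369717)
892647/N + F(-1997, 559)/o(159) = 892647/1369717 - 1997/(-2 + 159**2) = 892647*(1/1369717) - 1997/(-2 + 25281) = 892647/1369717 - 1997/25279 = 19829898664/34625076043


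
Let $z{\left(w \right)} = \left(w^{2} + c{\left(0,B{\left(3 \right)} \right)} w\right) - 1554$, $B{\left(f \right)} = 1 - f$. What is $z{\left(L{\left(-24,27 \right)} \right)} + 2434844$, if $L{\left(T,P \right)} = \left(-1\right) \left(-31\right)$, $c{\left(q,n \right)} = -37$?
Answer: $2433104$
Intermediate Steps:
$L{\left(T,P \right)} = 31$
$z{\left(w \right)} = -1554 + w^{2} - 37 w$ ($z{\left(w \right)} = \left(w^{2} - 37 w\right) - 1554 = -1554 + w^{2} - 37 w$)
$z{\left(L{\left(-24,27 \right)} \right)} + 2434844 = \left(-1554 + 31^{2} - 1147\right) + 2434844 = \left(-1554 + 961 - 1147\right) + 2434844 = -1740 + 2434844 = 2433104$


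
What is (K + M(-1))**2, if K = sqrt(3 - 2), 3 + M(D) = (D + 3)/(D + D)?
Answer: 9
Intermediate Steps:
M(D) = -3 + (3 + D)/(2*D) (M(D) = -3 + (D + 3)/(D + D) = -3 + (3 + D)/((2*D)) = -3 + (3 + D)*(1/(2*D)) = -3 + (3 + D)/(2*D))
K = 1 (K = sqrt(1) = 1)
(K + M(-1))**2 = (1 + (1/2)*(3 - 5*(-1))/(-1))**2 = (1 + (1/2)*(-1)*(3 + 5))**2 = (1 + (1/2)*(-1)*8)**2 = (1 - 4)**2 = (-3)**2 = 9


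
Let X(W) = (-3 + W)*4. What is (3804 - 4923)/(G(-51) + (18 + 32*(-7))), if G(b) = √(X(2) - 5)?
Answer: 230514/42445 + 3357*I/42445 ≈ 5.4309 + 0.079091*I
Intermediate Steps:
X(W) = -12 + 4*W
G(b) = 3*I (G(b) = √((-12 + 4*2) - 5) = √((-12 + 8) - 5) = √(-4 - 5) = √(-9) = 3*I)
(3804 - 4923)/(G(-51) + (18 + 32*(-7))) = (3804 - 4923)/(3*I + (18 + 32*(-7))) = -1119/(3*I + (18 - 224)) = -1119/(3*I - 206) = -1119*(-206 - 3*I)/42445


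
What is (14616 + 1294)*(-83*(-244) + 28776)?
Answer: 780035480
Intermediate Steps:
(14616 + 1294)*(-83*(-244) + 28776) = 15910*(20252 + 28776) = 15910*49028 = 780035480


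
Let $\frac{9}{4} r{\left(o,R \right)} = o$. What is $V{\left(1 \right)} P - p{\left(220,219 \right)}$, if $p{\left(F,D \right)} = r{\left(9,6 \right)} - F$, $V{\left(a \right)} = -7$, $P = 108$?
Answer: $-540$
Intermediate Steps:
$r{\left(o,R \right)} = \frac{4 o}{9}$
$p{\left(F,D \right)} = 4 - F$ ($p{\left(F,D \right)} = \frac{4}{9} \cdot 9 - F = 4 - F$)
$V{\left(1 \right)} P - p{\left(220,219 \right)} = \left(-7\right) 108 - \left(4 - 220\right) = -756 - \left(4 - 220\right) = -756 - -216 = -756 + 216 = -540$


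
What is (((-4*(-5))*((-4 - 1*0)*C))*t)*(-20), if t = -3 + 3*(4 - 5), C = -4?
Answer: 38400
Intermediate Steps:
t = -6 (t = -3 + 3*(-1) = -3 - 3 = -6)
(((-4*(-5))*((-4 - 1*0)*C))*t)*(-20) = (((-4*(-5))*((-4 - 1*0)*(-4)))*(-6))*(-20) = ((20*((-4 + 0)*(-4)))*(-6))*(-20) = ((20*(-4*(-4)))*(-6))*(-20) = ((20*16)*(-6))*(-20) = (320*(-6))*(-20) = -1920*(-20) = 38400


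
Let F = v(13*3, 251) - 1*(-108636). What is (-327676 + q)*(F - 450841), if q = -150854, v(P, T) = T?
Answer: 163635247620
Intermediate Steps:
F = 108887 (F = 251 - 1*(-108636) = 251 + 108636 = 108887)
(-327676 + q)*(F - 450841) = (-327676 - 150854)*(108887 - 450841) = -478530*(-341954) = 163635247620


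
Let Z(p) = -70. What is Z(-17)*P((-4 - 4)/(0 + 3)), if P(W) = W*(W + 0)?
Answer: -4480/9 ≈ -497.78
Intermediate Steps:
P(W) = W**2 (P(W) = W*W = W**2)
Z(-17)*P((-4 - 4)/(0 + 3)) = -70*(-4 - 4)**2/(0 + 3)**2 = -70*(-8/3)**2 = -70*64/9 = -4480/9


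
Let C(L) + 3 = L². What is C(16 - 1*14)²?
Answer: 1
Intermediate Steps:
C(L) = -3 + L²
C(16 - 1*14)² = (-3 + (16 - 1*14)²)² = (-3 + (16 - 14)²)² = (-3 + 2²)² = (-3 + 4)² = 1² = 1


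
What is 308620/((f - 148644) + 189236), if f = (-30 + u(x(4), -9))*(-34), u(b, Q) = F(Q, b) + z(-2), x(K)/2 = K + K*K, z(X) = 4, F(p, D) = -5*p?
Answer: 154310/19973 ≈ 7.7259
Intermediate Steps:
x(K) = 2*K + 2*K² (x(K) = 2*(K + K*K) = 2*(K + K²) = 2*K + 2*K²)
u(b, Q) = 4 - 5*Q (u(b, Q) = -5*Q + 4 = 4 - 5*Q)
f = -646 (f = (-30 + (4 - 5*(-9)))*(-34) = (-30 + (4 + 45))*(-34) = (-30 + 49)*(-34) = 19*(-34) = -646)
308620/((f - 148644) + 189236) = 308620/((-646 - 148644) + 189236) = 308620/(-149290 + 189236) = 308620/39946 = 308620*(1/39946) = 154310/19973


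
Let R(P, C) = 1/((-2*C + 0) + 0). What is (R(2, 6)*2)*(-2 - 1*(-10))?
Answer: -4/3 ≈ -1.3333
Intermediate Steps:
R(P, C) = -1/(2*C) (R(P, C) = 1/(-2*C + 0) = 1/(-2*C) = -1/(2*C))
(R(2, 6)*2)*(-2 - 1*(-10)) = (-½/6*2)*(-2 - 1*(-10)) = (-½*⅙*2)*(-2 + 10) = -1/12*2*8 = -⅙*8 = -4/3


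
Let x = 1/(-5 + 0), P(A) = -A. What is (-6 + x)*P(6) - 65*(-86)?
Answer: 28136/5 ≈ 5627.2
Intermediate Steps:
x = -1/5 (x = 1/(-5) = -1/5 ≈ -0.20000)
(-6 + x)*P(6) - 65*(-86) = (-6 - 1/5)*(-1*6) - 65*(-86) = -31/5*(-6) + 5590 = 186/5 + 5590 = 28136/5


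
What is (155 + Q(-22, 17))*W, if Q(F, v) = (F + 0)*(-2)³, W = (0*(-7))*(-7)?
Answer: 0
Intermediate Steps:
W = 0 (W = 0*(-7) = 0)
Q(F, v) = -8*F (Q(F, v) = F*(-8) = -8*F)
(155 + Q(-22, 17))*W = (155 - 8*(-22))*0 = (155 + 176)*0 = 331*0 = 0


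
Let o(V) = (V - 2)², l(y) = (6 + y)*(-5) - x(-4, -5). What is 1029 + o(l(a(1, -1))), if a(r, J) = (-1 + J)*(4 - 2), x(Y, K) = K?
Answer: 1078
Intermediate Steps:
a(r, J) = -2 + 2*J (a(r, J) = (-1 + J)*2 = -2 + 2*J)
l(y) = -25 - 5*y (l(y) = (6 + y)*(-5) - 1*(-5) = (-30 - 5*y) + 5 = -25 - 5*y)
o(V) = (-2 + V)²
1029 + o(l(a(1, -1))) = 1029 + (-2 + (-25 - 5*(-2 + 2*(-1))))² = 1029 + (-2 + (-25 - 5*(-2 - 2)))² = 1029 + (-2 + (-25 - 5*(-4)))² = 1029 + (-2 + (-25 + 20))² = 1029 + (-2 - 5)² = 1029 + (-7)² = 1029 + 49 = 1078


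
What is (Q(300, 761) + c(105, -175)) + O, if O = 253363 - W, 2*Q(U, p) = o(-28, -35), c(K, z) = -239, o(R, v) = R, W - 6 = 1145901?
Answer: -892797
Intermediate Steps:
W = 1145907 (W = 6 + 1145901 = 1145907)
Q(U, p) = -14 (Q(U, p) = (1/2)*(-28) = -14)
O = -892544 (O = 253363 - 1*1145907 = 253363 - 1145907 = -892544)
(Q(300, 761) + c(105, -175)) + O = (-14 - 239) - 892544 = -253 - 892544 = -892797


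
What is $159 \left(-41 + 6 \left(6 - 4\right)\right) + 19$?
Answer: $-4592$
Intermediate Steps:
$159 \left(-41 + 6 \left(6 - 4\right)\right) + 19 = 159 \left(-41 + 6 \cdot 2\right) + 19 = 159 \left(-41 + 12\right) + 19 = 159 \left(-29\right) + 19 = -4611 + 19 = -4592$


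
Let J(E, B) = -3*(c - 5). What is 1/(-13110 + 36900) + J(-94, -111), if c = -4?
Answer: 642331/23790 ≈ 27.000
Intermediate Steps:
J(E, B) = 27 (J(E, B) = -3*(-4 - 5) = -3*(-9) = 27)
1/(-13110 + 36900) + J(-94, -111) = 1/(-13110 + 36900) + 27 = 1/23790 + 27 = 642331/23790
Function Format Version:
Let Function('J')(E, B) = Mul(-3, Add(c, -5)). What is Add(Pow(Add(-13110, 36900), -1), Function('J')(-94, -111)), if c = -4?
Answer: Rational(642331, 23790) ≈ 27.000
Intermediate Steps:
Function('J')(E, B) = 27 (Function('J')(E, B) = Mul(-3, Add(-4, -5)) = Mul(-3, -9) = 27)
Add(Pow(Add(-13110, 36900), -1), Function('J')(-94, -111)) = Add(Pow(Add(-13110, 36900), -1), 27) = Add(Pow(23790, -1), 27) = Add(Rational(1, 23790), 27) = Rational(642331, 23790)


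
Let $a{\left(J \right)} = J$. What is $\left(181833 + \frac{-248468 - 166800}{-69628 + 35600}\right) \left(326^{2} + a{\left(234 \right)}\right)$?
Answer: $\frac{164766405833480}{8507} \approx 1.9368 \cdot 10^{10}$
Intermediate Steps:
$\left(181833 + \frac{-248468 - 166800}{-69628 + 35600}\right) \left(326^{2} + a{\left(234 \right)}\right) = \left(181833 + \frac{-248468 - 166800}{-69628 + 35600}\right) \left(326^{2} + 234\right) = \left(181833 - \frac{415268}{-34028}\right) \left(106276 + 234\right) = \left(181833 - - \frac{103817}{8507}\right) 106510 = \left(181833 + \frac{103817}{8507}\right) 106510 = \frac{1546957148}{8507} \cdot 106510 = \frac{164766405833480}{8507}$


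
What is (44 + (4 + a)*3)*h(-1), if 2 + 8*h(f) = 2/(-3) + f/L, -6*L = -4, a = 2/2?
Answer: -1475/48 ≈ -30.729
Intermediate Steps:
a = 1 (a = 2*(½) = 1)
L = ⅔ (L = -⅙*(-4) = ⅔ ≈ 0.66667)
h(f) = -⅓ + 3*f/16 (h(f) = -¼ + (2/(-3) + f/(⅔))/8 = -¼ + (2*(-⅓) + f*(3/2))/8 = -¼ + (-⅔ + 3*f/2)/8 = -¼ + (-1/12 + 3*f/16) = -⅓ + 3*f/16)
(44 + (4 + a)*3)*h(-1) = (44 + (4 + 1)*3)*(-⅓ + (3/16)*(-1)) = (44 + 5*3)*(-⅓ - 3/16) = (44 + 15)*(-25/48) = 59*(-25/48) = -1475/48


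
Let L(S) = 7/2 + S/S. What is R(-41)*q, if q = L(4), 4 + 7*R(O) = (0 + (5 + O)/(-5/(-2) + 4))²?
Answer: 2898/169 ≈ 17.148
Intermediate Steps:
L(S) = 9/2 (L(S) = 7*(½) + 1 = 7/2 + 1 = 9/2)
R(O) = -4/7 + (10/13 + 2*O/13)²/7 (R(O) = -4/7 + (0 + (5 + O)/(-5/(-2) + 4))²/7 = -4/7 + (0 + (5 + O)/(-5*(-½) + 4))²/7 = -4/7 + (0 + (5 + O)/(5/2 + 4))²/7 = -4/7 + (0 + (5 + O)/(13/2))²/7 = -4/7 + (0 + (5 + O)*(2/13))²/7 = -4/7 + (0 + (10/13 + 2*O/13))²/7 = -4/7 + (10/13 + 2*O/13)²/7)
q = 9/2 ≈ 4.5000
R(-41)*q = (-4/7 + 4*(5 - 41)²/1183)*(9/2) = (-4/7 + (4/1183)*(-36)²)*(9/2) = (-4/7 + (4/1183)*1296)*(9/2) = (-4/7 + 5184/1183)*(9/2) = (644/169)*(9/2) = 2898/169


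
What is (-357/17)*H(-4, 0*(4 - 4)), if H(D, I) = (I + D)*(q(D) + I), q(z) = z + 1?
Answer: -252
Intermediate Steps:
q(z) = 1 + z
H(D, I) = (D + I)*(1 + D + I) (H(D, I) = (I + D)*((1 + D) + I) = (D + I)*(1 + D + I))
(-357/17)*H(-4, 0*(4 - 4)) = (-357/17)*(-4 + 0*(4 - 4) + (-4)² + (0*(4 - 4))² + 2*(-4)*(0*(4 - 4))) = (-357/17)*(-4 + 0*0 + 16 + (0*0)² + 2*(-4)*(0*0)) = (-21*1)*(-4 + 0 + 16 + 0² + 2*(-4)*0) = -21*(-4 + 0 + 16 + 0 + 0) = -21*12 = -252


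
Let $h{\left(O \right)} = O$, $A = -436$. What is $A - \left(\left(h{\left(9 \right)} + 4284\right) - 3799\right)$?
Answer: $-930$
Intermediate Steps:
$A - \left(\left(h{\left(9 \right)} + 4284\right) - 3799\right) = -436 - \left(\left(9 + 4284\right) - 3799\right) = -436 - \left(4293 - 3799\right) = -436 - 494 = -930$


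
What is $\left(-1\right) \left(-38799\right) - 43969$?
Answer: $-5170$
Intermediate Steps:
$\left(-1\right) \left(-38799\right) - 43969 = 38799 - 43969 = -5170$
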